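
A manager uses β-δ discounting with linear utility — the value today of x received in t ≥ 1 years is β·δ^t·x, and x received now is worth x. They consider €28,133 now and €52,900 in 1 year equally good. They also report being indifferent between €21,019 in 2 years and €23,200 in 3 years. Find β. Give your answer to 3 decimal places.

β ≈ 0.587

The second indifference involves only future payoffs, so β cancels: β·δ^2·21019 = β·δ^3·23200, giving δ = 21019/23200 = 0.90599.
Now use the now-vs-future pair: 28133 = β·δ·52900 gives β = 28133/(0.90599·52900) ≈ 0.587.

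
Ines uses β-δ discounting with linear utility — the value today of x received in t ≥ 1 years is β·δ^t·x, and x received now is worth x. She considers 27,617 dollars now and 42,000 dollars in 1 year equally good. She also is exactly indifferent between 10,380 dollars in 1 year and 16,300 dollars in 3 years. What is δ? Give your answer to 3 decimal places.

δ ≈ 0.798

From the later pair, β·δ^1·10380 = β·δ^3·16300; dividing through, δ^2 = 10380/16300 = 0.63681, so δ = 0.79800.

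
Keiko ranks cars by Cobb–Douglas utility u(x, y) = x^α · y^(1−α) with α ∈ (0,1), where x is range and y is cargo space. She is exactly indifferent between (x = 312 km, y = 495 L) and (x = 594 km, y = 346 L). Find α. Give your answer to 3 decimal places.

α ≈ 0.357

Set the two utilities equal: 312^α·495^(1−α) = 594^α·346^(1−α).
(312/594)^α = (346/495)^(1−α); take logs: α·ln(312/594) = (1−α)·ln(346/495), i.e. α·-0.643876 = (1−α)·-0.358119.
With A = -0.643876 and B = -0.358119: α·A = (1−α)·B, so α = B/(A+B) = -0.358119/-1.001995 ≈ 0.357.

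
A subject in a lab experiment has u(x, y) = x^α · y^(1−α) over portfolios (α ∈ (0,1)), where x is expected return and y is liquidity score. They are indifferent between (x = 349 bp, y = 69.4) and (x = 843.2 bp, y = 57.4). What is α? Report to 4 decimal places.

α ≈ 0.1771

Set the two utilities equal: 349^α·69.4^(1−α) = 843.2^α·57.4^(1−α).
Rearrange to (349/843.2)^α = (57.4/69.4)^(1−α) and take logs: α·-0.8821323 = (1−α)·-0.1898426.
Thus α·(-1.0719749) = -0.1898426, so α = -0.1898426/-1.0719749 ≈ 0.1771.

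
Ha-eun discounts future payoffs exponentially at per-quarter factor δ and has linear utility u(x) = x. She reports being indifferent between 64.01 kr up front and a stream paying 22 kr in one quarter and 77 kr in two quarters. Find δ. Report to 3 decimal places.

The stream is worth 22δ + 77δ² today, so 22δ + 77δ² = 64.01.
So 77δ² + 22δ − 64.01 = 0.
The positive root is δ = [−22 + √(22² + 4·77·64.01)] / (2·77) = (−22 + 142.123)/154 ≈ 0.780.

δ ≈ 0.780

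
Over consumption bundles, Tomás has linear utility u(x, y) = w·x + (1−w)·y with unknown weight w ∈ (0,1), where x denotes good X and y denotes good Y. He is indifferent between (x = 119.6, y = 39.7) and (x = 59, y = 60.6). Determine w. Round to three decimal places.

Indifference: w·119.6 + (1−w)·39.7 = w·59 + (1−w)·60.6.
w·(119.6−59) = (1−w)·(60.6−39.7), i.e. w·60.6 = (1−w)·20.9.
So w/(1−w) = 20.9/60.6 = 0.3449, giving w = 20.9/(60.6+20.9) = 0.256.

w = 0.256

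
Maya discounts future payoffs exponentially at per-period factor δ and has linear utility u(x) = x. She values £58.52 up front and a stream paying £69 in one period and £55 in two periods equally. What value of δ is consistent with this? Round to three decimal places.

δ ≈ 0.580

The stream is worth 69δ + 55δ² today, so 69δ + 55δ² = 58.52.
Rearranged: 55δ² + 69δ − 58.52 = 0.
By the quadratic formula (taking the positive root), δ = (−69 + √17635.40) / 110 ≈ 0.580.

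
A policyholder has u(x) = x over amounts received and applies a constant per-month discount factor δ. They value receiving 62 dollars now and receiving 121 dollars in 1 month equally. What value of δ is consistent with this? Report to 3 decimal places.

The payoff in 1 month is discounted by δ, so u(62) = δ·u(121) and δ = u(62)/u(121).
With u(x) = x: δ = 62/121 = 0.51240.

δ ≈ 0.512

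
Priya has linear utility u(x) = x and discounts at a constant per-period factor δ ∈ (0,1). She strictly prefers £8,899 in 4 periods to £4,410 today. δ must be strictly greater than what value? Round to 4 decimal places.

δ > 0.8390

The preference means 4410 < δ^4·8899.
So δ^4 > 4410/8899 = 0.49556; taking the 4th root of both positive sides preserves the inequality.
δ > 0.49556^(1/4) = 0.8390.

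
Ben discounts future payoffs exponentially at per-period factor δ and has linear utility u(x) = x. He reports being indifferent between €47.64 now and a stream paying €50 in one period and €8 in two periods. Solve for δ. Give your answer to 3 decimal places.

Equating present values: 47.64 = 50δ + 8δ².
Rearranged: 8δ² + 50δ − 47.64 = 0.
δ = (−50 + √(50² + 4·8·47.64)) / (2·8) = (−50 + √4024.48) / 16 ≈ 0.840.

δ ≈ 0.840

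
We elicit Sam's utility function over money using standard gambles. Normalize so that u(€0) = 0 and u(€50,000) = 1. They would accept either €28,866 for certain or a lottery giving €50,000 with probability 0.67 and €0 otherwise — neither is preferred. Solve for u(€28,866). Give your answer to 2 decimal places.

The indifference gives u(€28,866) = 0.67·u(€50,000) + 0.33·u(€0) = 0.67·1 + 0.33·0 = 0.67.

0.67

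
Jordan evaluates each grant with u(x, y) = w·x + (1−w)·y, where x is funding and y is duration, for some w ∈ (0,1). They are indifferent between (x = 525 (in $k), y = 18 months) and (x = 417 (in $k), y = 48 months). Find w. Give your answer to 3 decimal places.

w = 0.217

Equating utilities: w·525 + (1−w)·18 = w·417 + (1−w)·48.
w·(525−417) = (1−w)·(48−18), i.e. w·108 = (1−w)·30.
Hence w = 30/(108+30) = 30/138 = 0.217.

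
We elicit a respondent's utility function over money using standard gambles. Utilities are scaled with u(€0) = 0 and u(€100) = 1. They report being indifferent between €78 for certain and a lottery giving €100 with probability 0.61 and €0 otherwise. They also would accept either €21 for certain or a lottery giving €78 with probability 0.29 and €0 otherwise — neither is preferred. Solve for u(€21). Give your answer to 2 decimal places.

The first gamble pins u(€78): it must equal 0.61·1 + 0.39·0 = 0.61.
Then u(€21) = 0.29·u(€78) + 0.71·u(€0) = 0.29·0.61 + 0.71·0.00 = 0.1769.

0.18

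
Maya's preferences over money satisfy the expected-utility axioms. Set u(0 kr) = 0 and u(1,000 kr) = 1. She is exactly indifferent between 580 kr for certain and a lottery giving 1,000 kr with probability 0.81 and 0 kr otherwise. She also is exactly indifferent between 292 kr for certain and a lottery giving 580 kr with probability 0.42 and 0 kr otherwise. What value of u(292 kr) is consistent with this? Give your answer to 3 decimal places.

First, u(580 kr) = 0.81·u(1,000 kr) + 0.19·u(0 kr) = 0.81.
Then u(292 kr) = 0.42·u(580 kr) + 0.58·u(0 kr) = 0.42·0.81 + 0.58·0.00 = 0.3402.

0.340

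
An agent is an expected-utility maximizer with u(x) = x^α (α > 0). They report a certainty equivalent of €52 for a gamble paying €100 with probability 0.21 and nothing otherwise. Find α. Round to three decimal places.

α ≈ 2.387

The lottery's expected utility is 0.21·u(100) + 0.79·u(0) = 0.21·100^α (since u(0) = 0 for α > 0).
Setting u(52) equal to that: 52^α = 0.21·100^α ⇒ (52/100)^α = 0.21.
Taking logs: α·ln(52/100) = ln(0.21), so α = -1.560648 / -0.653926 ≈ 2.387.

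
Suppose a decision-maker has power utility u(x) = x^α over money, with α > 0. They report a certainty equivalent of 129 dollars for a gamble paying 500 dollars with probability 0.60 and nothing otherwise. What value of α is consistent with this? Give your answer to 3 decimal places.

α ≈ 0.377

Since u(0) = 0, the lottery's EU is 0.60·500^α.
Equating: 129^α = 0.60·500^α, i.e. 0.2580^α = 0.60.
Taking logs: α·ln(129/500) = ln(0.60), so α = -0.510826 / -1.354796 ≈ 0.377.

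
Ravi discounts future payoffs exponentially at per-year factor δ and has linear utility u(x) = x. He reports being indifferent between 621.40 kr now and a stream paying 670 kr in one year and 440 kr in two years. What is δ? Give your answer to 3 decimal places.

Equating present values: 621.40 = 670δ + 440δ².
That is, 440δ² + 670δ − 621.40 = 0, a quadratic in δ.
The positive root is δ = [−670 + √(670² + 4·440·621.40)] / (2·440) = (−670 + 1242.000)/880 ≈ 0.650.

δ ≈ 0.650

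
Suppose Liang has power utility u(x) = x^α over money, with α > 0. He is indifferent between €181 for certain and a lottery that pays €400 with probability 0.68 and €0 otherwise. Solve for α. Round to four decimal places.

Since u(0) = 0, the lottery's EU is 0.68·400^α.
Setting u(181) equal to that: 181^α = 0.68·400^α ⇒ (181/400)^α = 0.68.
α = ln(0.68) / ln(181/400) = -0.3856625/-0.7929675 ≈ 0.4864.

α ≈ 0.4864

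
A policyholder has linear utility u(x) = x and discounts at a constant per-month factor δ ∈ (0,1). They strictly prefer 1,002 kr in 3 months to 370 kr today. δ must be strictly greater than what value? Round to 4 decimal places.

δ > 0.7174

The preference means 370 < δ^3·1002.
So δ^3 > 370/1002 = 0.36926; taking the cube root of both positive sides preserves the inequality.
δ > (370/1002)^(1/3) ≈ 0.7174.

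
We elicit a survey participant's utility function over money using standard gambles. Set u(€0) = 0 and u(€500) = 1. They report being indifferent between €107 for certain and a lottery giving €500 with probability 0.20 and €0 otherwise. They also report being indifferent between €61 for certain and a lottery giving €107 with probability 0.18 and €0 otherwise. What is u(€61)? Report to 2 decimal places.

First, u(€107) = 0.20·u(€500) + 0.80·u(€0) = 0.20.
Chaining: u(€61) = 0.18·0.20 + 0.82·0.00 = 0.0360.

0.04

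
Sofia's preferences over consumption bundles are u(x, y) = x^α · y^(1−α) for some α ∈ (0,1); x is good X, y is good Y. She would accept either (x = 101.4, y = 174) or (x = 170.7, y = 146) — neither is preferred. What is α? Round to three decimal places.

Indifference: 101.4^α · 174^(1−α) = 170.7^α · 146^(1−α).
(101.4/170.7)^α = (146/174)^(1−α); take logs: α·ln(101.4/170.7) = (1−α)·ln(146/174), i.e. α·-0.520835 = (1−α)·-0.175449.
With A = -0.520835 and B = -0.175449: α·A = (1−α)·B, so α = B/(A+B) = -0.175449/-0.696284 ≈ 0.252.

α ≈ 0.252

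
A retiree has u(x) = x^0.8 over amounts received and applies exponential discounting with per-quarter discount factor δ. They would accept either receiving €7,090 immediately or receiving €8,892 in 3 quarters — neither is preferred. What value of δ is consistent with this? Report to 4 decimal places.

Indifference means u(7090) = δ^3 · u(8892), so δ^3 = u(7090)/u(8892).
With u(x) = x^0.8: δ^3 = 7090^0.8/8892^0.8 = (7090/8892)^0.8 = 0.83429.
So δ = 0.83429^(1/3) ≈ 0.9414.

δ ≈ 0.9414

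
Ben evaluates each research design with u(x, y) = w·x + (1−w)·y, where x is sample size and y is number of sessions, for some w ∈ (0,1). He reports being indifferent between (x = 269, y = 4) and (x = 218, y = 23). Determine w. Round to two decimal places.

u(269,4) = u(218,23) means w·269 + (1−w)·4 = w·218 + (1−w)·23.
Rearranging, 51·w − 19·(1−w) = 0.
So w/(1−w) = 19/51 = 0.3725, giving w = 19/(51+19) = 0.27.

w = 0.27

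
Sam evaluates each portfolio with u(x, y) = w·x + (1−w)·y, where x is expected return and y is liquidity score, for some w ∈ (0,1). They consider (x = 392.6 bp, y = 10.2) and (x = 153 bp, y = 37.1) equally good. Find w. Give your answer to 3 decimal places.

w = 0.101

u(392.6,10.2) = u(153,37.1) means w·392.6 + (1−w)·10.2 = w·153 + (1−w)·37.1.
w·(392.6−153) = (1−w)·(37.1−10.2), i.e. w·239.6 = (1−w)·26.9.
The marginal rate of substitution is 26.9/239.6, so w = 26.9/(239.6+26.9) = 0.101.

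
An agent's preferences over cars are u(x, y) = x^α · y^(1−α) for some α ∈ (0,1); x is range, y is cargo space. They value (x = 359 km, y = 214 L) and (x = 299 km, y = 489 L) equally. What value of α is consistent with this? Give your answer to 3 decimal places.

α ≈ 0.819

The Cobb–Douglas utilities coincide, so 359^α·214^(1−α) = 299^α·489^(1−α).
Rearrange to (359/299)^α = (489/214)^(1−α) and take logs: α·0.182879 = (1−α)·0.826386.
So α/(1−α) = (0.826386)/(0.182879) = 4.518758, and α = 4.518758/5.518758 ≈ 0.819.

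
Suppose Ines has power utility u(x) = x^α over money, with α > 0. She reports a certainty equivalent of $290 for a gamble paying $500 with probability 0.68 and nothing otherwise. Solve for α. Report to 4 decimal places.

EU(lottery) = 0.68·500^α + 0.32·0 = 0.68·500^α.
Indifference: 290^α = 0.68·500^α, so (290/500)^α = 0.68.
Take logs: α = ln 0.68 / ln(290/500) ≈ 0.707992.

α ≈ 0.7080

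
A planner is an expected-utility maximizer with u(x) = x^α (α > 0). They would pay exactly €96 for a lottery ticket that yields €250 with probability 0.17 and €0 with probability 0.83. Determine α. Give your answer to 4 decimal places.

EU(lottery) = 0.17·250^α + 0.83·0 = 0.17·250^α.
Setting u(96) equal to that: 96^α = 0.17·250^α ⇒ (96/250)^α = 0.17.
α = ln(0.17) / ln(96/250) = -1.7719568/-0.9571127 ≈ 1.8514.

α ≈ 1.8514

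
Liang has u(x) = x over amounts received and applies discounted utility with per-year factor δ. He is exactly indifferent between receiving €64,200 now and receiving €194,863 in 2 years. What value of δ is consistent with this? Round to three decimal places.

δ ≈ 0.574

Equating discounted utilities: u(64200) = δ^2·u(194863) ⇒ δ^2 = u(64200)/u(194863).
With u(x) = x: δ^2 = 64200/194863 = 0.32946.
Hence δ = (0.32946)^(1/2) = 0.57399.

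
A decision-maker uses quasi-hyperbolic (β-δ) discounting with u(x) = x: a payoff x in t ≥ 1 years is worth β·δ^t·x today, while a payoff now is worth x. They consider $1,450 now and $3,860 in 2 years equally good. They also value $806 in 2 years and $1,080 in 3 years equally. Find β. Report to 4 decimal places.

β ≈ 0.6745

From the later pair, β·δ^2·806 = β·δ^3·1080; dividing through, δ = 806/1080 = 0.74630.
Now use the now-vs-future pair: 1450 = β·δ^2·3860 gives β = 1450/(0.55696·3860) ≈ 0.6745.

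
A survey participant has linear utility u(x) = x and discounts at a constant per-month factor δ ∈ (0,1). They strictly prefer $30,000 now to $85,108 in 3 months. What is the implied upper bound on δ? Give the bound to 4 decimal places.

Under u(x) = x this choice says 30000 > δ^3·85108.
So δ^3 < 30000/85108 = 0.35249; taking the cube root of both positive sides preserves the inequality.
δ < 0.35249^(1/3) = 0.7064.

δ < 0.7064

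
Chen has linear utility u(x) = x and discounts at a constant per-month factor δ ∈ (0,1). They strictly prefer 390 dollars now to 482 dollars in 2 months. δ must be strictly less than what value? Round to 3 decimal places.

The preference means 390 > δ^2·482.
So δ^2 < 390/482 = 0.80913; taking the square root of both positive sides preserves the inequality.
δ < (390/482)^(1/2) ≈ 0.900.

δ < 0.900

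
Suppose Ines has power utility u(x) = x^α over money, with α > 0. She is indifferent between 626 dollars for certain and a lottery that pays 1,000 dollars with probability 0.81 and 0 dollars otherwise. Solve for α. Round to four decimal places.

α ≈ 0.4499

EU(lottery) = 0.81·1000^α + 0.19·0 = 0.81·1000^α.
Setting u(626) equal to that: 626^α = 0.81·1000^α ⇒ (626/1000)^α = 0.81.
Take logs: α = ln 0.81 / ln(626/1000) ≈ 0.449869.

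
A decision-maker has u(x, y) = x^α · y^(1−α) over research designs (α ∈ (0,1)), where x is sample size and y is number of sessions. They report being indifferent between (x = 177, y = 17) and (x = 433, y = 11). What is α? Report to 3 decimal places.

The Cobb–Douglas utilities coincide, so 177^α·17^(1−α) = 433^α·11^(1−α).
(177/433)^α = (11/17)^(1−α); take logs: α·ln(177/433) = (1−α)·ln(11/17), i.e. α·-0.894588 = (1−α)·-0.435318.
Thus α·(-1.329906) = -0.435318, so α = -0.435318/-1.329906 ≈ 0.327.

α ≈ 0.327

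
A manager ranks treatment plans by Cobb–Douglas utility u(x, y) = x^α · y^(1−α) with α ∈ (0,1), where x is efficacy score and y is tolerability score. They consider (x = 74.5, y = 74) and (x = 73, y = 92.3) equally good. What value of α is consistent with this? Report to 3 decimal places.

Set the two utilities equal: 74.5^α·74^(1−α) = 73^α·92.3^(1−α).
(74.5/73)^α = (92.3/74)^(1−α); take logs: α·ln(74.5/73) = (1−α)·ln(92.3/74), i.e. α·0.020340 = (1−α)·0.220979.
With A = 0.020340 and B = 0.220979: α·A = (1−α)·B, so α = B/(A+B) = 0.220979/0.241319 ≈ 0.916.

α ≈ 0.916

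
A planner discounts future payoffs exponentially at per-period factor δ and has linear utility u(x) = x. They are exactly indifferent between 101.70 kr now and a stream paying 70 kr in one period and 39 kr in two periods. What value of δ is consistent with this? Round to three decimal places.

δ ≈ 0.950

Present value of the stream is 70·δ + 39·δ². Indifference gives 70δ + 39δ² = 101.70.
That is, 39δ² + 70δ − 101.70 = 0, a quadratic in δ.
The positive root is δ = [−70 + √(70² + 4·39·101.70)] / (2·39) = (−70 + 144.101)/78 ≈ 0.950.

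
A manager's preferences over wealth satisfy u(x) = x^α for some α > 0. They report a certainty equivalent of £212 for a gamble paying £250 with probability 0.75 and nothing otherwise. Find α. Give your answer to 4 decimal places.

EU(lottery) = 0.75·250^α + 0.25·0 = 0.75·250^α.
Equating: 212^α = 0.75·250^α, i.e. 0.8480^α = 0.75.
Taking logs: α·ln(212/250) = ln(0.75), so α = -0.2876821 / -0.1648746 ≈ 1.7449.

α ≈ 1.7449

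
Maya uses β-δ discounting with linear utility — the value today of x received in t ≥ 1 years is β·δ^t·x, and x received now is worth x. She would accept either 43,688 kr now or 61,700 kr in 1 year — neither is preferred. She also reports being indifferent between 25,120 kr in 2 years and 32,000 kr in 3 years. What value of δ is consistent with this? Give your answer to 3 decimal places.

From the later pair, β·δ^2·25120 = β·δ^3·32000; dividing through, δ = 25120/32000 = 0.78500.

δ ≈ 0.785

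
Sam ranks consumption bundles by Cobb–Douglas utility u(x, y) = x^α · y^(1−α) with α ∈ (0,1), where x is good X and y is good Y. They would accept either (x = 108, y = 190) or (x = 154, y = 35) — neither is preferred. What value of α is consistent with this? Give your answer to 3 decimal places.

The Cobb–Douglas utilities coincide, so 108^α·190^(1−α) = 154^α·35^(1−α).
Taking logs: α·ln 108 + (1−α)·ln 190 = α·ln 154 + (1−α)·ln 35, i.e. α·-0.354821 = (1−α)·-1.691676.
So α/(1−α) = (-1.691676)/(-0.354821) = 4.767688, and α = 4.767688/5.767688 ≈ 0.827.

α ≈ 0.827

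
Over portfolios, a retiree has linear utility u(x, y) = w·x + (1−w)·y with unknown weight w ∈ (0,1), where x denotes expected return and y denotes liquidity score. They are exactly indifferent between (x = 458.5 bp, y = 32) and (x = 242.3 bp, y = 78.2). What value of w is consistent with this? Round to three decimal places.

Equating utilities: w·458.5 + (1−w)·32 = w·242.3 + (1−w)·78.2.
Collecting terms: w·216.2 = (1−w)·46.2.
Hence w = 46.2/(216.2+46.2) = 46.2/262.4 = 0.176.

w = 0.176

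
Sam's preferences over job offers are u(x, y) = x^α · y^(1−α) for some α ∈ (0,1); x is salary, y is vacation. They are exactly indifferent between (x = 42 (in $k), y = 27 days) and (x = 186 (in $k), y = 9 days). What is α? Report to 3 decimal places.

The Cobb–Douglas utilities coincide, so 42^α·27^(1−α) = 186^α·9^(1−α).
Rearrange to (42/186)^α = (9/27)^(1−α) and take logs: α·-1.488077 = (1−α)·-1.098612.
With A = -1.488077 and B = -1.098612: α·A = (1−α)·B, so α = B/(A+B) = -1.098612/-2.586689 ≈ 0.425.

α ≈ 0.425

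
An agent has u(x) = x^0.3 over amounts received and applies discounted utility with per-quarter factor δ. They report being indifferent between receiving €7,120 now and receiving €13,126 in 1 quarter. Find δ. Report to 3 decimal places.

δ ≈ 0.832

Indifference means u(7120) = δ · u(13126), so δ = u(7120)/u(13126).
With u(x) = x^0.3: δ = 7120^0.3/13126^0.3 = (7120/13126)^0.3 = 0.83235.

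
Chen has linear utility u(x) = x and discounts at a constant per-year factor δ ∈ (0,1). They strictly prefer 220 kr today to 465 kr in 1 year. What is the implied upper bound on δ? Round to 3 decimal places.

The preference means 220 > δ·465.
Dividing through by 465 gives δ < 0.47312.

δ < 0.473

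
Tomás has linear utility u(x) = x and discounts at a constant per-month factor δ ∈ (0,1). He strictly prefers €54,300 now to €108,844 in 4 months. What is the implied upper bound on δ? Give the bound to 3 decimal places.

δ < 0.840

The preference means 54300 > δ^4·108844.
Dividing by 108844: δ^4 < 0.49888. Both sides are positive, so the 4th root keeps the direction.
δ < (54300/108844)^(1/4) ≈ 0.840.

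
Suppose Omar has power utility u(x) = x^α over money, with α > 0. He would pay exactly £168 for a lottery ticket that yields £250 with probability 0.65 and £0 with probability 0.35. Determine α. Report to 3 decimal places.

Since u(0) = 0, the lottery's EU is 0.65·250^α.
Indifference: 168^α = 0.65·250^α, so (168/250)^α = 0.65.
Taking logs: α·ln(168/250) = ln(0.65), so α = -0.430783 / -0.397497 ≈ 1.084.

α ≈ 1.084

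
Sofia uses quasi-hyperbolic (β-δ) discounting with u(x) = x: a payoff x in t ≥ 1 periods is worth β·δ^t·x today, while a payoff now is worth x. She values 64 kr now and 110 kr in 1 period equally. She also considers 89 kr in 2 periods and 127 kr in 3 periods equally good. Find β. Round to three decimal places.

Both payoffs in the second observation are in the future, so β drops out: δ^2·89 = δ^3·127 ⇒ δ = 89/127 = 0.70079.
Substituting δ into 64 = β·δ·110: β = 64/(77.087) ≈ 0.830.

β ≈ 0.830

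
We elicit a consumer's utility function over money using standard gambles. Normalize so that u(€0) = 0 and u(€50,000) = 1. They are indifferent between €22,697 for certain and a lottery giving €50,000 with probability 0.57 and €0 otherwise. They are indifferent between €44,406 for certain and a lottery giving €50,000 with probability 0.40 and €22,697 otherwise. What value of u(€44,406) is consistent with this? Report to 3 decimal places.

0.742

The first gamble pins u(€22,697): it must equal 0.57·1 + 0.43·0 = 0.57.
Chaining: u(€44,406) = 0.40·1.00 + 0.60·0.57 = 0.7420.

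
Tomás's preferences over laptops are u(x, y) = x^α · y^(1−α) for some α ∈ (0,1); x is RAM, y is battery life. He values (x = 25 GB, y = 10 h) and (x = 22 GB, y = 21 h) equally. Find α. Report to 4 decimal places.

α ≈ 0.8530

Set the two utilities equal: 25^α·10^(1−α) = 22^α·21^(1−α).
(25/22)^α = (21/10)^(1−α); take logs: α·ln(25/22) = (1−α)·ln(21/10), i.e. α·0.1278334 = (1−α)·0.7419373.
So α/(1−α) = (0.7419373)/(0.1278334) = 5.8039393, and α = 5.8039393/6.8039393 ≈ 0.8530.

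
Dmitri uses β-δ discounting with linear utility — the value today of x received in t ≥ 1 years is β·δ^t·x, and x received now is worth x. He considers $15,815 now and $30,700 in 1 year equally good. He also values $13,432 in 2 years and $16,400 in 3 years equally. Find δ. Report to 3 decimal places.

The second indifference involves only future payoffs, so β cancels: β·δ^2·13432 = β·δ^3·16400, giving δ = 13432/16400 = 0.81902.

δ ≈ 0.819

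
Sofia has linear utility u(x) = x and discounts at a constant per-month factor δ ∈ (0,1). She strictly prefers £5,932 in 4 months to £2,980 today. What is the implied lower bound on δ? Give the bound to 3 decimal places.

δ > 0.842

The preference means 2980 < δ^4·5932.
So δ^4 > 2980/5932 = 0.50236; taking the 4th root of both positive sides preserves the inequality.
δ > (2980/5932)^(1/4) ≈ 0.842.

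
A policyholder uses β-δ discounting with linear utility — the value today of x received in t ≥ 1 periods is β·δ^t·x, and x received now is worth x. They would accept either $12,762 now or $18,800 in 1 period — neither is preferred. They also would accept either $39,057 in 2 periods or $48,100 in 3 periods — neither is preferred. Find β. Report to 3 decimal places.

β ≈ 0.836

Both payoffs in the second observation are in the future, so β drops out: δ^2·39057 = δ^3·48100 ⇒ δ = 39057/48100 = 0.81200.
Now use the now-vs-future pair: 12762 = β·δ·18800 gives β = 12762/(0.81200·18800) ≈ 0.836.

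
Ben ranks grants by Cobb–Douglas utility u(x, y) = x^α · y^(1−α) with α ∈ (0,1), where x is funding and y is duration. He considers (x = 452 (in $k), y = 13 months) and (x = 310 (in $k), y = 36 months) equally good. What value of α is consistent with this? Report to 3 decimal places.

α ≈ 0.730

Set the two utilities equal: 452^α·13^(1−α) = 310^α·36^(1−α).
Taking logs: α·ln 452 + (1−α)·ln 13 = α·ln 310 + (1−α)·ln 36, i.e. α·0.377110 = (1−α)·1.018570.
With A = 0.377110 and B = 1.018570: α·A = (1−α)·B, so α = B/(A+B) = 1.018570/1.395680 ≈ 0.730.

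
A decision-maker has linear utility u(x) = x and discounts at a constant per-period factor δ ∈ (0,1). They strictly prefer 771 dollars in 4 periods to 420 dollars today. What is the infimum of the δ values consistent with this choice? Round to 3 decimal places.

δ > 0.859

Comparing present values: 420 < δ^4·771.
Hence δ^4 > 420/771 = 0.54475, and x ↦ x^(1/4) is increasing on (0,∞).
δ > (420/771)^(1/4) ≈ 0.859.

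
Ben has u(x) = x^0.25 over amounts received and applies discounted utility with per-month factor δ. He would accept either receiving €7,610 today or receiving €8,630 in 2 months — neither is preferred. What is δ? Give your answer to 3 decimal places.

δ ≈ 0.984

Indifference means u(7610) = δ^2 · u(8630), so δ^2 = u(7610)/u(8630).
Since u(x) = x^0.25, δ^2 = (7610/8630)^0.25 = 0.88181^0.25 = 0.96904.
Taking the square root: δ = 0.96904^(1/2) ≈ 0.984.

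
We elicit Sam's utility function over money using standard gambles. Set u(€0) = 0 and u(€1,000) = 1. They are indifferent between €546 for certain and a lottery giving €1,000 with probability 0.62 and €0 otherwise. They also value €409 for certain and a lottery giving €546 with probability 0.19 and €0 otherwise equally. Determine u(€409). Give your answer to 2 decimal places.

0.12

From the first indifference, u(€546) = 0.62·u(€1,000) + 0.38·u(€0) = 0.62·1 + 0.38·0 = 0.62.
Chaining: u(€409) = 0.19·0.62 + 0.81·0.00 = 0.1178.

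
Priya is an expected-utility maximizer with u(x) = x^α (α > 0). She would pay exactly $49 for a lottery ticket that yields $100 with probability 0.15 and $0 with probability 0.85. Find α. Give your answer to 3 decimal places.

EU(lottery) = 0.15·100^α + 0.85·0 = 0.15·100^α.
Setting u(49) equal to that: 49^α = 0.15·100^α ⇒ (49/100)^α = 0.15.
α = ln(0.15) / ln(49/100) = -1.897120/-0.713350 ≈ 2.659.

α ≈ 2.659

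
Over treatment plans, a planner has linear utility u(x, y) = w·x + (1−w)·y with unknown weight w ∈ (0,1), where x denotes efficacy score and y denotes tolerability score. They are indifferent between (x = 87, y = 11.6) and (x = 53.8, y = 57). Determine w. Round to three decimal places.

u(87,11.6) = u(53.8,57) means w·87 + (1−w)·11.6 = w·53.8 + (1−w)·57.
Rearranging, 33.2·w − 45.4·(1−w) = 0.
The marginal rate of substitution is 45.4/33.2, so w = 45.4/(33.2+45.4) = 0.578.

w = 0.578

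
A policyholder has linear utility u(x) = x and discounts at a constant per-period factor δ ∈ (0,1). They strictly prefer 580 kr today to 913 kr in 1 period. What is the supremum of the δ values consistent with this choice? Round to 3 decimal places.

δ < 0.635

Under u(x) = x this choice says 580 > δ·913.
So δ < 580/913 = 0.63527.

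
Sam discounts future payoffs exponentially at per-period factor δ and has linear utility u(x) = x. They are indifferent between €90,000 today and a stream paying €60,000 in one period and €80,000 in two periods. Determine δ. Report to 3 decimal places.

δ ≈ 0.750

Equating present values: 90000 = 60000δ + 80000δ².
So 80000δ² + 60000δ − 90000 = 0.
The positive root is δ = [−60000 + √(60000² + 4·80000·90000)] / (2·80000) = (−60000 + 180000.000)/160000 ≈ 0.750.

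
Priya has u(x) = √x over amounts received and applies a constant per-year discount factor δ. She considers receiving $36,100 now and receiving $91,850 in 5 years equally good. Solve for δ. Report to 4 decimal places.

δ ≈ 0.9108

The payoff in 5 years is discounted by δ^5, so u(36100) = δ^5·u(91850) and δ^5 = u(36100)/u(91850).
Since u(x) = √x, δ^5 = √(36100/91850) = 0.62692.
Hence δ = (0.62692)^(1/5) = 0.910841.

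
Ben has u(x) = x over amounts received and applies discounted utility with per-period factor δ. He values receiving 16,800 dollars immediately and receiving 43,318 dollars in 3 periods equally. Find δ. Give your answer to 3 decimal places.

δ ≈ 0.729

Indifference means u(16800) = δ^3 · u(43318), so δ^3 = u(16800)/u(43318).
With u(x) = x: δ^3 = 16800/43318 = 0.38783.
Hence δ = (0.38783)^(1/3) = 0.72926.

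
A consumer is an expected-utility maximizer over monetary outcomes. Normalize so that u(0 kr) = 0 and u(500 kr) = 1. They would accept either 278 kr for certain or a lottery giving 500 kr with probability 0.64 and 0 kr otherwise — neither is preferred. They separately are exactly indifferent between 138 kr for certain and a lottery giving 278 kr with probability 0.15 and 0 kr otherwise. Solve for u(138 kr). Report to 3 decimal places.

0.096

First, u(278 kr) = 0.64·u(500 kr) + 0.36·u(0 kr) = 0.64.
Then u(138 kr) = 0.15·u(278 kr) + 0.85·u(0 kr) = 0.15·0.64 + 0.85·0.00 = 0.0960.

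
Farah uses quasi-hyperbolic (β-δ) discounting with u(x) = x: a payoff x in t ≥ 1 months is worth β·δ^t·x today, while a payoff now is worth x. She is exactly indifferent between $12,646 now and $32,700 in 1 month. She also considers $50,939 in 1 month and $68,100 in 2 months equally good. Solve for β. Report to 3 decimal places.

Both payoffs in the second observation are in the future, so β drops out: δ^1·50939 = δ^2·68100 ⇒ δ = 50939/68100 = 0.74800.
Substituting δ into 12646 = β·δ·32700: β = 12646/(24459.696) ≈ 0.517.

β ≈ 0.517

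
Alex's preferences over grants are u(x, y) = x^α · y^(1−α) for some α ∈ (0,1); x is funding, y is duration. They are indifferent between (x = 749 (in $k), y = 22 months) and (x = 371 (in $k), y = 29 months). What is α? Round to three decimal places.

The Cobb–Douglas utilities coincide, so 749^α·22^(1−α) = 371^α·29^(1−α).
Rearrange to (749/371)^α = (29/22)^(1−α) and take logs: α·0.702537 = (1−α)·0.276253.
So α/(1−α) = (0.276253)/(0.702537) = 0.393222, and α = 0.393222/1.393222 ≈ 0.282.

α ≈ 0.282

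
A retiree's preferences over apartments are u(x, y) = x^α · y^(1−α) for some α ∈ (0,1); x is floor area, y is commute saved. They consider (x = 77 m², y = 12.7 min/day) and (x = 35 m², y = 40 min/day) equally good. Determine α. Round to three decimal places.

α ≈ 0.593

Set the two utilities equal: 77^α·12.7^(1−α) = 35^α·40^(1−α).
Rearrange to (77/35)^α = (40/12.7)^(1−α) and take logs: α·0.788457 = (1−α)·1.147277.
Thus α·(1.935734) = 1.147277, so α = 1.147277/1.935734 ≈ 0.593.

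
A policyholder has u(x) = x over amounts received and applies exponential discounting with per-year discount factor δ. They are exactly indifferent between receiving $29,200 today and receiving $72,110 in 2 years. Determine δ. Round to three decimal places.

Indifference means u(29200) = δ^2 · u(72110), so δ^2 = u(29200)/u(72110).
With u(x) = x: δ^2 = 29200/72110 = 0.40494.
Taking the square root: δ = 0.40494^(1/2) ≈ 0.636.

δ ≈ 0.636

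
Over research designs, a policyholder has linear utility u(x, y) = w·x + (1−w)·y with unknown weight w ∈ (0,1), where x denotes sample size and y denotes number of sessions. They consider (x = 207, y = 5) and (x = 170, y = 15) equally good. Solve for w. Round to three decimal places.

Equating utilities: w·207 + (1−w)·5 = w·170 + (1−w)·15.
w·(207−170) = (1−w)·(15−5), i.e. w·37 = (1−w)·10.
So w/(1−w) = 10/37 = 0.2703, giving w = 10/(37+10) = 0.213.

w = 0.213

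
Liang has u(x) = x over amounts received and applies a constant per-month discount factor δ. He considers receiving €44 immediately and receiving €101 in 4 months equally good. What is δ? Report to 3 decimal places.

Equating discounted utilities: u(44) = δ^4·u(101) ⇒ δ^4 = u(44)/u(101).
With u(x) = x: δ^4 = 44/101 = 0.43564.
So δ = 0.43564^(1/4) ≈ 0.812.

δ ≈ 0.812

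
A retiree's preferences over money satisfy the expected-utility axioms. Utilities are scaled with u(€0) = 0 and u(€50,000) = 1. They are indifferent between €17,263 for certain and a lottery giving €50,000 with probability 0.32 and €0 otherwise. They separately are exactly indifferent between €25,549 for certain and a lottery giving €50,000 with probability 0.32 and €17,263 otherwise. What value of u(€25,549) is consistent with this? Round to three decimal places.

First, u(€17,263) = 0.32·u(€50,000) + 0.68·u(€0) = 0.32.
Chaining: u(€25,549) = 0.32·1.00 + 0.68·0.32 = 0.5376.

0.538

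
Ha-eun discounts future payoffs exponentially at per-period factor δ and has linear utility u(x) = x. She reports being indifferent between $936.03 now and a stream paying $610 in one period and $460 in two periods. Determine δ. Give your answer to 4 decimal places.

δ ≈ 0.9100

The stream is worth 610δ + 460δ² today, so 610δ + 460δ² = 936.03.
That is, 460δ² + 610δ − 936.03 = 0, a quadratic in δ.
δ = (−610 + √(610² + 4·460·936.03)) / (2·460) = (−610 + √2094395.20) / 920 ≈ 0.9100.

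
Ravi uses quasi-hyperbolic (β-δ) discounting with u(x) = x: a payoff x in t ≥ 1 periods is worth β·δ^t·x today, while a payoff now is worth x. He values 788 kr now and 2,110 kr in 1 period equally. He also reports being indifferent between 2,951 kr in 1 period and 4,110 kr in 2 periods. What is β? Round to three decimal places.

β ≈ 0.520

From the later pair, β·δ^1·2951 = β·δ^2·4110; dividing through, δ = 2951/4110 = 0.71800.
Substituting δ into 788 = β·δ·2110: β = 788/(1514.990) ≈ 0.520.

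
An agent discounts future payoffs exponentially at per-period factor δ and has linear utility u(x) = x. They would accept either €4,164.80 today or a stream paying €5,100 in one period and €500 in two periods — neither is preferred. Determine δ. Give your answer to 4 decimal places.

Equating present values: 4164.80 = 5100δ + 500δ².
That is, 500δ² + 5100δ − 4164.80 = 0, a quadratic in δ.
δ = (−5100 + √(5100² + 4·500·4164.80)) / (2·500) = (−5100 + √34339600.00) / 1000 ≈ 0.7600.

δ ≈ 0.7600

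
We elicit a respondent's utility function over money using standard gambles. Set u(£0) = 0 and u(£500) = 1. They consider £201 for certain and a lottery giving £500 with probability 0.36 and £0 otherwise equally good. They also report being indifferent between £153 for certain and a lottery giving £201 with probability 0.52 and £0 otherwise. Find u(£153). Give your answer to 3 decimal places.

The first gamble pins u(£201): it must equal 0.36·1 + 0.64·0 = 0.36.
The second indifference gives u(£153) = 0.52·u(£201) + 0.48·u(£0) = 0.52·0.36 + 0.48·0.00 = 0.1872.

0.187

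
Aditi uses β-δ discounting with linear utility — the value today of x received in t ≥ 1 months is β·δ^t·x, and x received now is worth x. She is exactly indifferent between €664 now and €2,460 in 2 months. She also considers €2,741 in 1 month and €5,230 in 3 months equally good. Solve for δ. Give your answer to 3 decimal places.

δ ≈ 0.724

The second indifference involves only future payoffs, so β cancels: β·δ^1·2741 = β·δ^3·5230, giving δ^2 = 2741/5230 = 0.52409, so δ = 0.72394.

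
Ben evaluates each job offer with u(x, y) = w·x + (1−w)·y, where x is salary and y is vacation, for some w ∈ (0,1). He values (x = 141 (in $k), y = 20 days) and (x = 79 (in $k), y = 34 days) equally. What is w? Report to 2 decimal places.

Equating utilities: w·141 + (1−w)·20 = w·79 + (1−w)·34.
w·(141−79) = (1−w)·(34−20), i.e. w·62 = (1−w)·14.
Hence w = 14/(62+14) = 14/76 = 0.18.

w = 0.18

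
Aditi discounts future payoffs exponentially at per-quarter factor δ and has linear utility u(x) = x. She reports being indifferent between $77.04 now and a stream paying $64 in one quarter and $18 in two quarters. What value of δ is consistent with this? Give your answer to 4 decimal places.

δ ≈ 0.9499

Equating present values: 77.04 = 64δ + 18δ².
That is, 18δ² + 64δ − 77.04 = 0, a quadratic in δ.
By the quadratic formula (taking the positive root), δ = (−64 + √9642.88) / 36 ≈ 0.9499.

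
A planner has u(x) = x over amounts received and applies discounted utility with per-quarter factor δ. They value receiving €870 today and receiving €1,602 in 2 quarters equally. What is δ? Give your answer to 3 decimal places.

The payoff in 2 quarters is discounted by δ^2, so u(870) = δ^2·u(1602) and δ^2 = u(870)/u(1602).
With u(x) = x: δ^2 = 870/1602 = 0.54307.
So δ = 0.54307^(1/2) ≈ 0.737.

δ ≈ 0.737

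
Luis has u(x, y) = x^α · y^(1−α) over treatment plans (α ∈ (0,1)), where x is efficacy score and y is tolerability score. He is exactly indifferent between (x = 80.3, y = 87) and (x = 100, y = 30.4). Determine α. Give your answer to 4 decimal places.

Set the two utilities equal: 80.3^α·87^(1−α) = 100^α·30.4^(1−α).
Rearrange to (80.3/100)^α = (30.4/87)^(1−α) and take logs: α·-0.2194006 = (1−α)·-1.0514655.
With A = -0.2194006 and B = -1.0514655: α·A = (1−α)·B, so α = B/(A+B) = -1.0514655/-1.2708661 ≈ 0.8274.

α ≈ 0.8274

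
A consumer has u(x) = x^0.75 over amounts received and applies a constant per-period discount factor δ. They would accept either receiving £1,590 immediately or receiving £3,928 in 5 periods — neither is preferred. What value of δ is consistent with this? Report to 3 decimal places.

The payoff in 5 periods is discounted by δ^5, so u(1590) = δ^5·u(3928) and δ^5 = u(1590)/u(3928).
With u(x) = x^0.75: δ^5 = 1590^0.75/3928^0.75 = (1590/3928)^0.75 = 0.50748.
So δ = 0.50748^(1/5) ≈ 0.873.

δ ≈ 0.873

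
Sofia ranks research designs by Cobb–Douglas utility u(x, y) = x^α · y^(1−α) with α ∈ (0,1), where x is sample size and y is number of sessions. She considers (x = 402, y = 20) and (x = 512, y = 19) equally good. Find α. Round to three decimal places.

Set the two utilities equal: 402^α·20^(1−α) = 512^α·19^(1−α).
Taking logs: α·ln 402 + (1−α)·ln 20 = α·ln 512 + (1−α)·ln 19, i.e. α·-0.241873 = (1−α)·-0.051293.
Thus α·(-0.293166) = -0.051293, so α = -0.051293/-0.293166 ≈ 0.175.

α ≈ 0.175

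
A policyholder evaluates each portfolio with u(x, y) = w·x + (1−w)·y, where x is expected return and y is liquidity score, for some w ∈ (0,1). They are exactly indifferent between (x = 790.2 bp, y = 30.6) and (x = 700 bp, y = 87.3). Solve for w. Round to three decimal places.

u(790.2,30.6) = u(700,87.3) means w·790.2 + (1−w)·30.6 = w·700 + (1−w)·87.3.
Collecting terms: w·90.2 = (1−w)·56.7.
The marginal rate of substitution is 56.7/90.2, so w = 56.7/(90.2+56.7) = 0.386.

w = 0.386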